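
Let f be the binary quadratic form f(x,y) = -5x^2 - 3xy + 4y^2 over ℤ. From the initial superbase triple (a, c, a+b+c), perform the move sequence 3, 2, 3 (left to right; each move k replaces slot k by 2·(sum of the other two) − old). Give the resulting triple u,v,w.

start (-5,4,-4) = (f(1,0),f(0,1),f(1,1))
replace slot 3: 2·((-5)+4) − (-4) = 2 → (-5,4,2)
replace slot 2: 2·((-5)+2) − 4 = -10 → (-5,-10,2)
replace slot 3: 2·((-5)+(-10)) − 2 = -32 → (-5,-10,-32)

-5,-10,-32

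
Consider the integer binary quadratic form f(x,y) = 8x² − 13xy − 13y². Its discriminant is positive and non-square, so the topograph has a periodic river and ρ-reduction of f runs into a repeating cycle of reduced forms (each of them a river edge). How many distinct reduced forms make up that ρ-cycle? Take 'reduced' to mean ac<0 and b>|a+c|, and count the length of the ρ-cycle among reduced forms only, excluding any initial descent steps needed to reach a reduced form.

D = 585, ⌊√D⌋ = 24
descent: ρ → (-13,13,8)  [lands on river]
river: ρ → (8,19,-7)
river: ρ → (-7,23,2)
river: ρ → (2,21,-18)
river: ρ → (-18,15,5)
river: ρ → (5,15,-18)
river: ρ → (-18,21,2)
river: ρ → (2,23,-7)
river: ρ → (-7,19,8)
river: ρ → (8,13,-13)
ρ-cycle length = 10 (tail of 1 descent step not counted)

10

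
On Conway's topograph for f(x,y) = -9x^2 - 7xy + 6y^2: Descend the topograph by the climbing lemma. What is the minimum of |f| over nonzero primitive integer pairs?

descent: ρ → (6,7,-9)  [lands on river]
river: ρ → (-9,11,4)
river: ρ → (4,13,-6)
river: ρ → (-6,11,6)
river: ρ → (6,13,-4)
river: ρ → (-4,11,9)
river: ρ → (9,7,-6)
river: ρ → (-6,5,10)
river: ρ → (10,15,-1)
river: ρ → (-1,15,10)
river: ρ → (10,5,-6)
river: ρ → (-6,7,9)
river: ρ → (9,11,-4)
river: ρ → (-4,13,6)
river: ρ → (6,11,-6)
river: ρ → (-6,13,4)
river: ρ → (4,11,-9)
river: ρ → (-9,7,6)
river: ρ → (6,5,-10)
river: ρ → (-10,15,1)
river: ρ → (1,15,-10)
river: ρ → (-10,5,6)
closes: descent 1, river 22
min |a| on river = 1

1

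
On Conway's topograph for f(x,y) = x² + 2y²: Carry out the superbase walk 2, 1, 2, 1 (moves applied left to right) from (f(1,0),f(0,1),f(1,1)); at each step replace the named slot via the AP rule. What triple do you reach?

start (1,2,3) = (f(1,0),f(0,1),f(1,1))
replace slot 2: 2·(1+3) − 2 = 6 → (1,6,3)
replace slot 1: 2·(6+3) − 1 = 17 → (17,6,3)
replace slot 2: 2·(17+3) − 6 = 34 → (17,34,3)
replace slot 1: 2·(34+3) − 17 = 57 → (57,34,3)

57,34,3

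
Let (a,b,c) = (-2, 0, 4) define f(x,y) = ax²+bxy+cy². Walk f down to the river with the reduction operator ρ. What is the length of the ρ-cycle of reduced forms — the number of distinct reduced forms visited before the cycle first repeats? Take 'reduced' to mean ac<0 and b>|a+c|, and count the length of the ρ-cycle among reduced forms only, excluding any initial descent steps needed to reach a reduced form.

D = 32, ⌊√D⌋ = 5
descent: ρ → (4,0,-2)
descent: ρ → (-2,4,2)  [lands on river]
river: ρ → (2,4,-2)
ρ-cycle length = 2 (tail of 2 descent steps not counted)

2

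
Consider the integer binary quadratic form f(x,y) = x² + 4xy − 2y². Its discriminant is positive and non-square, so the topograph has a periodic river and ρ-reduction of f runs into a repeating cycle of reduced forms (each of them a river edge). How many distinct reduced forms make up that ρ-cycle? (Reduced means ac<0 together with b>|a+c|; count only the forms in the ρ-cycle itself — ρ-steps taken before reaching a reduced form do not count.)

D = 24, ⌊√D⌋ = 4
river: ρ → (-2,4,1)
river: ρ → (1,4,-2)
ρ-cycle length = 2 (tail of 0 descent steps not counted)

2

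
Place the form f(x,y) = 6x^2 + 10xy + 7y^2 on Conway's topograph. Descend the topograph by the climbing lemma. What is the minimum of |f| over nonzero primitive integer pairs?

translate: b→-2 (≡10 mod 12), so (6,10,7)→(6,-2,3)
flip: (6,-2,3)→(3,2,6)
reduced (well bottom): (3,2,6) with a≤c, −a<b≤a
well minimum = a = 3

3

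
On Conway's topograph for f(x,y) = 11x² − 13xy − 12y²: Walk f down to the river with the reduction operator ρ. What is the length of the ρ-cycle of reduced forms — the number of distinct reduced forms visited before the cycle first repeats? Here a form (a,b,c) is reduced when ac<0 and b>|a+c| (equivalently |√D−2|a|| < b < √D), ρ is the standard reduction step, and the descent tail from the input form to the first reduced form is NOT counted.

D = 697, ⌊√D⌋ = 26
descent: ρ → (-12,13,11)  [lands on river]
river: ρ → (11,9,-14)
river: ρ → (-14,19,6)
river: ρ → (6,17,-17)
river: ρ → (-17,17,6)
river: ρ → (6,19,-14)
river: ρ → (-14,9,11)
river: ρ → (11,13,-12)
river: ρ → (-12,11,12)
river: ρ → (12,13,-11)
river: ρ → (-11,9,14)
river: ρ → (14,19,-6)
river: ρ → (-6,17,17)
river: ρ → (17,17,-6)
river: ρ → (-6,19,14)
river: ρ → (14,9,-11)
river: ρ → (-11,13,12)
river: ρ → (12,11,-12)
ρ-cycle length = 18 (tail of 1 descent step not counted)

18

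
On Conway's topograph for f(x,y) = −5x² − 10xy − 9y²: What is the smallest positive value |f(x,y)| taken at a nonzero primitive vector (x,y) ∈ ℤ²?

translate: b→0 (≡10 mod 10), so (5,10,9)→(5,0,4)
flip: (5,0,4)→(4,0,5)
reduced (well bottom): (4,0,5) with a≤c, −a<b≤a
well minimum |f| = |-4| = 4 (negative-definite)

4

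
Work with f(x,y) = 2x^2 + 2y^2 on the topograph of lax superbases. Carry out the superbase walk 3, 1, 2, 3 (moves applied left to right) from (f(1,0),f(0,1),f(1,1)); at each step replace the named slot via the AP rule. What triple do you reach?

start (2,2,4) = (f(1,0),f(0,1),f(1,1))
replace slot 3: 2·(2+2) − 4 = 4 → (2,2,4)
replace slot 1: 2·(2+4) − 2 = 10 → (10,2,4)
replace slot 2: 2·(10+4) − 2 = 26 → (10,26,4)
replace slot 3: 2·(10+26) − 4 = 68 → (10,26,68)

10,26,68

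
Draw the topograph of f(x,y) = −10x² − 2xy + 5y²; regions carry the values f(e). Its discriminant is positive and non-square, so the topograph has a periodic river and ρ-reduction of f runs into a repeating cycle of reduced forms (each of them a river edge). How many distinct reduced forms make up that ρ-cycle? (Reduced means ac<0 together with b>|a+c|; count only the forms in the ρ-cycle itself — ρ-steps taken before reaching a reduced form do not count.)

D = 204, ⌊√D⌋ = 14
descent: ρ → (5,12,-3)  [lands on river]
river: ρ → (-3,12,5)
river: ρ → (5,8,-7)
river: ρ → (-7,6,6)
river: ρ → (6,6,-7)
river: ρ → (-7,8,5)
ρ-cycle length = 6 (tail of 1 descent step not counted)

6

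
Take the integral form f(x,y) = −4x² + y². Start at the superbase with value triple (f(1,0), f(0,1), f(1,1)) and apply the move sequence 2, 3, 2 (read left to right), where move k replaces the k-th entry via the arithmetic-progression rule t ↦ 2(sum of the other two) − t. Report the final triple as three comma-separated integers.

start (-4,1,-3) = (f(1,0),f(0,1),f(1,1))
replace slot 2: 2·((-4)+(-3)) − 1 = -15 → (-4,-15,-3)
replace slot 3: 2·((-4)+(-15)) − (-3) = -35 → (-4,-15,-35)
replace slot 2: 2·((-4)+(-35)) − (-15) = -63 → (-4,-63,-35)

-4,-63,-35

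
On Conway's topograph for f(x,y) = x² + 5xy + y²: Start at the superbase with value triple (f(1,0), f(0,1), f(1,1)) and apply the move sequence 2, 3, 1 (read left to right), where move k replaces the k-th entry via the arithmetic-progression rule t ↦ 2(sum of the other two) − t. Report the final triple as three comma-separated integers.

start (1,1,7) = (f(1,0),f(0,1),f(1,1))
replace slot 2: 2·(1+7) − 1 = 15 → (1,15,7)
replace slot 3: 2·(1+15) − 7 = 25 → (1,15,25)
replace slot 1: 2·(15+25) − 1 = 79 → (79,15,25)

79,15,25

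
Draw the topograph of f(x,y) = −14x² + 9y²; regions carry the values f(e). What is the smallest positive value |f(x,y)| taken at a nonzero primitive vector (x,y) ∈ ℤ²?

descent: ρ → (9,18,-5)  [lands on river]
river: ρ → (-5,22,1)
river: ρ → (1,22,-5)
river: ρ → (-5,18,9)
closes: descent 1, river 4
min |a| on river = 1

1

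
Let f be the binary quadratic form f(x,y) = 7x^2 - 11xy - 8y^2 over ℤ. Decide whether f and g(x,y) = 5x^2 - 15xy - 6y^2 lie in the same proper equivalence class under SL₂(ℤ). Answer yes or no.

D₁ = 345, D₂ = 345
river cycle of f (length 10): (-8, 11, 7), (7, 17, -2), (-2, 15, 15), (15, 15, -2), (-2, 17, 7), (7, 11, -8), (-8, 5, 10), (10, 15, -3), (-3, 15, 10), (10, 5, -8)
river cycle of g (length 10): (-6, 15, 5), (5, 15, -6), (-6, 9, 11), (11, 13, -4), (-4, 11, 14), (14, 17, -1), (-1, 17, 14), (14, 11, -4), (-4, 13, 11), (11, 9, -6)
cycles differ ⇒ inequivalent

no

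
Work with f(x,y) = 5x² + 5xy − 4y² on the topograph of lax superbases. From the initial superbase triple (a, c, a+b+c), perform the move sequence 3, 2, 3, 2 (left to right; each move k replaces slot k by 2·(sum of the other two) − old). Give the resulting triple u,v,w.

start (5,-4,6) = (f(1,0),f(0,1),f(1,1))
replace slot 3: 2·(5+(-4)) − 6 = -4 → (5,-4,-4)
replace slot 2: 2·(5+(-4)) − (-4) = 6 → (5,6,-4)
replace slot 3: 2·(5+6) − (-4) = 26 → (5,6,26)
replace slot 2: 2·(5+26) − 6 = 56 → (5,56,26)

5,56,26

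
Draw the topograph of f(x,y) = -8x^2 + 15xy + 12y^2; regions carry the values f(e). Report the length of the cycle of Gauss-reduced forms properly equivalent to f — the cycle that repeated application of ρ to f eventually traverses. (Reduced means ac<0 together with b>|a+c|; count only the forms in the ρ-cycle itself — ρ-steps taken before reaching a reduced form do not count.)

D = 609, ⌊√D⌋ = 24
river: ρ → (12,9,-11)
river: ρ → (-11,13,10)
river: ρ → (10,7,-14)
river: ρ → (-14,21,3)
river: ρ → (3,21,-14)
river: ρ → (-14,7,10)
river: ρ → (10,13,-11)
river: ρ → (-11,9,12)
river: ρ → (12,15,-8)
river: ρ → (-8,17,10)
river: ρ → (10,23,-2)
river: ρ → (-2,21,21)
river: ρ → (21,21,-2)
river: ρ → (-2,23,10)
river: ρ → (10,17,-8)
river: ρ → (-8,15,12)
ρ-cycle length = 16 (tail of 0 descent steps not counted)

16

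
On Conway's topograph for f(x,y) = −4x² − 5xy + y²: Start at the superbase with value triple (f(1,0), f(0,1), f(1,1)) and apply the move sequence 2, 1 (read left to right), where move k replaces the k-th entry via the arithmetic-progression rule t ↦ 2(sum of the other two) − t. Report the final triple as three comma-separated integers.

start (-4,1,-8) = (f(1,0),f(0,1),f(1,1))
replace slot 2: 2·((-4)+(-8)) − 1 = -25 → (-4,-25,-8)
replace slot 1: 2·((-25)+(-8)) − (-4) = -62 → (-62,-25,-8)

-62,-25,-8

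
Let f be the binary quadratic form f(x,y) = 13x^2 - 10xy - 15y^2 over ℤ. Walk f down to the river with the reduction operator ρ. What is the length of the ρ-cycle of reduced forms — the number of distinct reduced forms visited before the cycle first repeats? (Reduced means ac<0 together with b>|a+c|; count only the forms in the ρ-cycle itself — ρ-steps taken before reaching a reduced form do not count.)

D = 880, ⌊√D⌋ = 29
descent: ρ → (-15,10,13)  [lands on river]
river: ρ → (13,16,-12)
river: ρ → (-12,8,17)
river: ρ → (17,26,-3)
river: ρ → (-3,28,8)
river: ρ → (8,20,-15)
ρ-cycle length = 6 (tail of 1 descent step not counted)

6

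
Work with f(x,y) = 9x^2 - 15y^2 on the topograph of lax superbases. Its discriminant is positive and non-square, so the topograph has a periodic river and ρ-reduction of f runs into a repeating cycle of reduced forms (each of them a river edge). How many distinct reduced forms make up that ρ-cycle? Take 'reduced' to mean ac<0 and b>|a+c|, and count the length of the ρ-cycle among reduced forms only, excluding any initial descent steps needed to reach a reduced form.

D = 540, ⌊√D⌋ = 23
descent: ρ → (-15,0,9)
descent: ρ → (9,18,-6)  [lands on river]
river: ρ → (-6,18,9)
ρ-cycle length = 2 (tail of 2 descent steps not counted)

2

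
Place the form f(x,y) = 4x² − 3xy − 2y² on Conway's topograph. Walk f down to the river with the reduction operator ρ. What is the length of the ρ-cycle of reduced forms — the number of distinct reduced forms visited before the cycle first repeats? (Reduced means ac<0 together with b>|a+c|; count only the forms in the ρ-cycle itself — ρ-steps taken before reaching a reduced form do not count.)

D = 41, ⌊√D⌋ = 6
descent: ρ → (-2,3,4)  [lands on river]
river: ρ → (4,5,-1)
river: ρ → (-1,5,4)
river: ρ → (4,3,-2)
river: ρ → (-2,5,2)
river: ρ → (2,3,-4)
river: ρ → (-4,5,1)
river: ρ → (1,5,-4)
river: ρ → (-4,3,2)
river: ρ → (2,5,-2)
ρ-cycle length = 10 (tail of 1 descent step not counted)

10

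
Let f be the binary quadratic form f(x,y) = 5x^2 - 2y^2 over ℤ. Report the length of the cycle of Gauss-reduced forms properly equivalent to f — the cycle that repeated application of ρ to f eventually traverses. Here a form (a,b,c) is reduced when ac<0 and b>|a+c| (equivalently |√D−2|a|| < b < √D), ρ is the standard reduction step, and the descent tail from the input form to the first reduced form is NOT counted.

D = 40, ⌊√D⌋ = 6
descent: ρ → (-2,4,3)  [lands on river]
river: ρ → (3,2,-3)
river: ρ → (-3,4,2)
river: ρ → (2,4,-3)
river: ρ → (-3,2,3)
river: ρ → (3,4,-2)
ρ-cycle length = 6 (tail of 1 descent step not counted)

6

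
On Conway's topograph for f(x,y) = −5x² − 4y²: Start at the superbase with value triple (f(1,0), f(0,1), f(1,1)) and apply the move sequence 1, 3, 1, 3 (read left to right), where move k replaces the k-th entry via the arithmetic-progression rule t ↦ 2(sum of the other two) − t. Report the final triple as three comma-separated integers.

start (-5,-4,-9) = (f(1,0),f(0,1),f(1,1))
replace slot 1: 2·((-4)+(-9)) − (-5) = -21 → (-21,-4,-9)
replace slot 3: 2·((-21)+(-4)) − (-9) = -41 → (-21,-4,-41)
replace slot 1: 2·((-4)+(-41)) − (-21) = -69 → (-69,-4,-41)
replace slot 3: 2·((-69)+(-4)) − (-41) = -105 → (-69,-4,-105)

-69,-4,-105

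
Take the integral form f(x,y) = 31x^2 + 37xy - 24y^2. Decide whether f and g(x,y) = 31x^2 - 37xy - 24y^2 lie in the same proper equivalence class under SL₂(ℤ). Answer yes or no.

D₁ = 4345, D₂ = 4345
river cycle of f (length 8): (-24, 59, 9), (9, 49, -54), (-54, 59, 4), (4, 61, -39), (-39, 17, 26), (26, 35, -30), (-30, 25, 31), (31, 37, -24)
river cycle of g (length 8): (-24, 37, 31), (31, 25, -30), (-30, 35, 26), (26, 17, -39), (-39, 61, 4), (4, 59, -54), (-54, 49, 9), (9, 59, -24)
cycles differ ⇒ inequivalent

no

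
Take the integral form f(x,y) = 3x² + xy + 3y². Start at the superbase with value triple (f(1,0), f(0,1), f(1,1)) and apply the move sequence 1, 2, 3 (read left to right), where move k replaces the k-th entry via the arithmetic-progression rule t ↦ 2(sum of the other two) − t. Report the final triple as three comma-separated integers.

start (3,3,7) = (f(1,0),f(0,1),f(1,1))
replace slot 1: 2·(3+7) − 3 = 17 → (17,3,7)
replace slot 2: 2·(17+7) − 3 = 45 → (17,45,7)
replace slot 3: 2·(17+45) − 7 = 117 → (17,45,117)

17,45,117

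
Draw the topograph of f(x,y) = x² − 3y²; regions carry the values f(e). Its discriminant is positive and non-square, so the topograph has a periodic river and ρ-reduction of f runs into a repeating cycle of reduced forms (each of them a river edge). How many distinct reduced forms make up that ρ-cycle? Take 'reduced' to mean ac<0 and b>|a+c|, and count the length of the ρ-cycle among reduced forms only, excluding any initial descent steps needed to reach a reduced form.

D = 12, ⌊√D⌋ = 3
descent: ρ → (-3,0,1)
descent: ρ → (1,2,-2)  [lands on river]
river: ρ → (-2,2,1)
ρ-cycle length = 2 (tail of 2 descent steps not counted)

2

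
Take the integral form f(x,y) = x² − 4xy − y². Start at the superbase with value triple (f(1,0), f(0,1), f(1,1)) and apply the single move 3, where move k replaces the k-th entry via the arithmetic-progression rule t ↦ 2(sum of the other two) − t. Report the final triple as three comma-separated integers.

start (1,-1,-4) = (f(1,0),f(0,1),f(1,1))
replace slot 3: 2·(1+(-1)) − (-4) = 4 → (1,-1,4)

1,-1,4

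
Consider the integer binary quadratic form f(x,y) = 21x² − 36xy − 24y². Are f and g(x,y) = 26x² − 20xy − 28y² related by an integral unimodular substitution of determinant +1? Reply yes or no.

D₁ = 3312, D₂ = 3312
river cycle of f (length 8): (-24, 36, 21), (21, 48, -12), (-12, 48, 21), (21, 36, -24), (-24, 12, 33), (33, 54, -3), (-3, 54, 33), (33, 12, -24)
river cycle of g (length 8): (-28, 20, 26), (26, 32, -22), (-22, 56, 2), (2, 56, -22), (-22, 32, 26), (26, 20, -28), (-28, 36, 18), (18, 36, -28)
cycles differ ⇒ inequivalent

no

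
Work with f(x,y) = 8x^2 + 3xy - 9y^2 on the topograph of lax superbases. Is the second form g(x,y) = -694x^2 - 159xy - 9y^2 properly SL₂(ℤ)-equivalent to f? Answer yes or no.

D₁ = 297, D₂ = 297
river cycle of f (length 10): (-9, 15, 2), (2, 17, -1), (-1, 17, 2), (2, 15, -9), (-9, 3, 8), (8, 13, -4), (-4, 11, 11), (11, 11, -4), (-4, 13, 8), (8, 3, -9)
river cycle of g (length 10): (-9, 15, 2), (2, 17, -1), (-1, 17, 2), (2, 15, -9), (-9, 3, 8), (8, 13, -4), (-4, 11, 11), (11, 11, -4), (-4, 13, 8), (8, 3, -9)
cycles coincide ⇒ equivalent

yes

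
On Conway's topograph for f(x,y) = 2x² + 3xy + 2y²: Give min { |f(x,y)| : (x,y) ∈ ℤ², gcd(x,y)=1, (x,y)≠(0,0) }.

translate: b→-1 (≡3 mod 4), so (2,3,2)→(2,-1,1)
flip: (2,-1,1)→(1,1,2)
reduced (well bottom): (1,1,2) with a≤c, −a<b≤a
well minimum = a = 1

1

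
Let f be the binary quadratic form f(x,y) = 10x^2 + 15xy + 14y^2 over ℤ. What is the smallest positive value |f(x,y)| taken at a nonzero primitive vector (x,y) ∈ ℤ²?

translate: b→-5 (≡15 mod 20), so (10,15,14)→(10,-5,9)
flip: (10,-5,9)→(9,5,10)
reduced (well bottom): (9,5,10) with a≤c, −a<b≤a
well minimum = a = 9

9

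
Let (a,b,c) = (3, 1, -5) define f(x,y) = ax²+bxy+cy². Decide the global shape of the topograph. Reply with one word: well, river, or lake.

D = b²−4ac = 1² − 4·3·(-5) = 61
D > 0 non-square ⇒ indefinite ⇒ periodic river

river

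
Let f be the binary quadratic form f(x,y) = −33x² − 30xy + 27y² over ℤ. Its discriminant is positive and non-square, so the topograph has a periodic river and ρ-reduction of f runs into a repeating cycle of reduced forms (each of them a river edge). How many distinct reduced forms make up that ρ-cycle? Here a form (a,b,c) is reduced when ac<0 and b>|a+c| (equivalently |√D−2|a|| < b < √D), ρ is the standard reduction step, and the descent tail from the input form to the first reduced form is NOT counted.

D = 4464, ⌊√D⌋ = 66
descent: ρ → (27,30,-33)  [lands on river]
river: ρ → (-33,36,24)
river: ρ → (24,60,-9)
river: ρ → (-9,66,3)
river: ρ → (3,66,-9)
river: ρ → (-9,60,24)
river: ρ → (24,36,-33)
river: ρ → (-33,30,27)
river: ρ → (27,24,-36)
river: ρ → (-36,48,15)
river: ρ → (15,42,-45)
river: ρ → (-45,48,12)
river: ρ → (12,48,-45)
river: ρ → (-45,42,15)
river: ρ → (15,48,-36)
river: ρ → (-36,24,27)
ρ-cycle length = 16 (tail of 1 descent step not counted)

16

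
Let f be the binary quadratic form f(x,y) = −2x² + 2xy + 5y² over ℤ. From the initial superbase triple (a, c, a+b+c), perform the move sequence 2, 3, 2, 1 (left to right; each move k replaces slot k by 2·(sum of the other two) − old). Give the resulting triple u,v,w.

start (-2,5,5) = (f(1,0),f(0,1),f(1,1))
replace slot 2: 2·((-2)+5) − 5 = 1 → (-2,1,5)
replace slot 3: 2·((-2)+1) − 5 = -7 → (-2,1,-7)
replace slot 2: 2·((-2)+(-7)) − 1 = -19 → (-2,-19,-7)
replace slot 1: 2·((-19)+(-7)) − (-2) = -50 → (-50,-19,-7)

-50,-19,-7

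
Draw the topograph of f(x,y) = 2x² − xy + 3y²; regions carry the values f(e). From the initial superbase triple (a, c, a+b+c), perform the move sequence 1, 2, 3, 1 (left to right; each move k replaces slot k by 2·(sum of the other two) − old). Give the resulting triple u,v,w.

start (2,3,4) = (f(1,0),f(0,1),f(1,1))
replace slot 1: 2·(3+4) − 2 = 12 → (12,3,4)
replace slot 2: 2·(12+4) − 3 = 29 → (12,29,4)
replace slot 3: 2·(12+29) − 4 = 78 → (12,29,78)
replace slot 1: 2·(29+78) − 12 = 202 → (202,29,78)

202,29,78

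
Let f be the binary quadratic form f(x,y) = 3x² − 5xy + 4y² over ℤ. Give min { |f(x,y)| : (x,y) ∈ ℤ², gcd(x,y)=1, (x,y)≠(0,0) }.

translate: b→1 (≡-5 mod 6), so (3,-5,4)→(3,1,2)
flip: (3,1,2)→(2,-1,3)
reduced (well bottom): (2,-1,3) with a≤c, −a<b≤a
well minimum = a = 2

2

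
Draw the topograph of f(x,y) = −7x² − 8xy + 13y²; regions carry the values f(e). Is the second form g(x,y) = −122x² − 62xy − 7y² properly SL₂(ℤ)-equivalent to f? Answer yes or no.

D₁ = 428, D₂ = 428
river cycle of f (length 6): (13, 8, -7), (-7, 20, 1), (1, 20, -7), (-7, 8, 13), (13, 18, -2), (-2, 18, 13)
river cycle of g (length 6): (-7, 20, 1), (1, 20, -7), (-7, 8, 13), (13, 18, -2), (-2, 18, 13), (13, 8, -7)
cycles coincide ⇒ equivalent

yes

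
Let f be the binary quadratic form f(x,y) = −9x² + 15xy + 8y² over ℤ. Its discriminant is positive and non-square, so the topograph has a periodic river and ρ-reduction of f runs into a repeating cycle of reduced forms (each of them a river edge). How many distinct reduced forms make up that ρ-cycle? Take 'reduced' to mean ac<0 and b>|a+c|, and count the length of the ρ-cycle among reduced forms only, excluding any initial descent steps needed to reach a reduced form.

D = 513, ⌊√D⌋ = 22
river: ρ → (8,17,-7)
river: ρ → (-7,11,14)
river: ρ → (14,17,-4)
river: ρ → (-4,15,18)
river: ρ → (18,21,-1)
river: ρ → (-1,21,18)
river: ρ → (18,15,-4)
river: ρ → (-4,17,14)
river: ρ → (14,11,-7)
river: ρ → (-7,17,8)
river: ρ → (8,15,-9)
river: ρ → (-9,21,2)
river: ρ → (2,19,-19)
river: ρ → (-19,19,2)
river: ρ → (2,21,-9)
river: ρ → (-9,15,8)
ρ-cycle length = 16 (tail of 0 descent steps not counted)

16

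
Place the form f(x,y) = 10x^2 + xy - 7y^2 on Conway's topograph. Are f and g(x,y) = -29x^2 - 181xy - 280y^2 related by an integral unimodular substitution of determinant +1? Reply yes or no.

D₁ = 281, D₂ = 281
river cycle of f (length 30): (-7, 13, 4), (4, 11, -10), (-10, 9, 5), (5, 11, -8), (-8, 5, 8), (8, 11, -5), (-5, 9, 10), (10, 11, -4), (-4, 13, 7), (7, 15, -2), … (20 more)
river cycle of g (length 30): (2, 15, -7), (-7, 13, 4), (4, 11, -10), (-10, 9, 5), (5, 11, -8), (-8, 5, 8), (8, 11, -5), (-5, 9, 10), (10, 11, -4), (-4, 13, 7), … (20 more)
cycles coincide ⇒ equivalent

yes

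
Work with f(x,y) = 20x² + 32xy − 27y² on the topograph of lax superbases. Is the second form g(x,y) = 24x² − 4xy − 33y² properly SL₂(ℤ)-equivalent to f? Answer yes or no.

D₁ = 3184, D₂ = 3184
river cycle of f (length 44): (-27, 22, 25), (25, 28, -24), (-24, 20, 29), (29, 38, -15), (-15, 52, 8), (8, 44, -39), (-39, 34, 13), (13, 44, -24), (-24, 52, 5), (5, 48, -44), … (34 more)
river cycle of g (length 44): (24, 44, -13), (-13, 34, 39), (39, 44, -8), (-8, 52, 15), (15, 38, -29), (-29, 20, 24), (24, 28, -25), (-25, 22, 27), (27, 32, -20), (-20, 48, 11), … (34 more)
cycles differ ⇒ inequivalent

no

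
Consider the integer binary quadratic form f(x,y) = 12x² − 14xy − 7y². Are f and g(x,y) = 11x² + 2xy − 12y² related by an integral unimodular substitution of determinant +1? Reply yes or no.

D₁ = 532, D₂ = 532
river cycle of f (length 16): (-7, 14, 12), (12, 10, -9), (-9, 8, 13), (13, 18, -4), (-4, 22, 3), (3, 20, -11), (-11, 2, 12), (12, 22, -1), (-1, 22, 12), (12, 2, -11), … (6 more)
river cycle of g (length 16): (-12, 22, 1), (1, 22, -12), (-12, 2, 11), (11, 20, -3), (-3, 22, 4), (4, 18, -13), (-13, 8, 9), (9, 10, -12), (-12, 14, 7), (7, 14, -12), … (6 more)
cycles differ ⇒ inequivalent

no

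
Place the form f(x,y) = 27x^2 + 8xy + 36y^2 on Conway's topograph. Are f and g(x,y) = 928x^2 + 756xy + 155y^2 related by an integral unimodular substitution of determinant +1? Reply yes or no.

D₁ = -3824, D₂ = -3824
f: reduced (well bottom): (27,8,36) with a≤c, −a<b≤a
g: flip: (928,756,155)→(155,-756,928)
g: translate: b→-136 (≡-756 mod 310), so (155,-756,928)→(155,-136,36)
g: flip: (155,-136,36)→(36,136,155)
g: translate: b→-8 (≡136 mod 72), so (36,136,155)→(36,-8,27)
g: flip: (36,-8,27)→(27,8,36)
g: reduced (well bottom): (27,8,36) with a≤c, −a<b≤a
reduced forms (27, 8, 36) vs (27, 8, 36) ⇒ equivalent

yes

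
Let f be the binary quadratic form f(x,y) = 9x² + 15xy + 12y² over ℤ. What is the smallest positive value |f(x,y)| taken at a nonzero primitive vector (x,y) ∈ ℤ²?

translate: b→-3 (≡15 mod 18), so (9,15,12)→(9,-3,6)
flip: (9,-3,6)→(6,3,9)
reduced (well bottom): (6,3,9) with a≤c, −a<b≤a
well minimum = a = 6

6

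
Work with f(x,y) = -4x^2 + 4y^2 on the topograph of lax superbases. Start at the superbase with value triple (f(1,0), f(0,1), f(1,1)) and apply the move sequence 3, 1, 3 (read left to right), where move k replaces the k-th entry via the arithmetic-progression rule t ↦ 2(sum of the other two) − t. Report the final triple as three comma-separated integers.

start (-4,4,0) = (f(1,0),f(0,1),f(1,1))
replace slot 3: 2·((-4)+4) − 0 = 0 → (-4,4,0)
replace slot 1: 2·(4+0) − (-4) = 12 → (12,4,0)
replace slot 3: 2·(12+4) − 0 = 32 → (12,4,32)

12,4,32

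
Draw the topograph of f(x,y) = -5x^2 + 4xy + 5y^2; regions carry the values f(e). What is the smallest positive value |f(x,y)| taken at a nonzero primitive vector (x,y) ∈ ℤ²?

river: ρ → (5,6,-4)
river: ρ → (-4,10,1)
river: ρ → (1,10,-4)
river: ρ → (-4,6,5)
river: ρ → (5,4,-5)
river: ρ → (-5,6,4)
river: ρ → (4,10,-1)
river: ρ → (-1,10,4)
river: ρ → (4,6,-5)
river: ρ → (-5,4,5)
closes: descent 0, river 10
min |a| on river = 1

1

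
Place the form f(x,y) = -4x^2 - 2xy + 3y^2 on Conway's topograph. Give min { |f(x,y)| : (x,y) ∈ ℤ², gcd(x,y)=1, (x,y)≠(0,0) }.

descent: ρ → (3,2,-4)  [lands on river]
river: ρ → (-4,6,1)
river: ρ → (1,6,-4)
river: ρ → (-4,2,3)
river: ρ → (3,4,-3)
river: ρ → (-3,2,4)
river: ρ → (4,6,-1)
river: ρ → (-1,6,4)
river: ρ → (4,2,-3)
river: ρ → (-3,4,3)
closes: descent 1, river 10
min |a| on river = 1

1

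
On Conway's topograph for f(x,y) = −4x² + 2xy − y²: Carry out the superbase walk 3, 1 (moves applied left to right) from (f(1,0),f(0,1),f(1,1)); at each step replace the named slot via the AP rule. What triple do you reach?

start (-4,-1,-3) = (f(1,0),f(0,1),f(1,1))
replace slot 3: 2·((-4)+(-1)) − (-3) = -7 → (-4,-1,-7)
replace slot 1: 2·((-1)+(-7)) − (-4) = -12 → (-12,-1,-7)

-12,-1,-7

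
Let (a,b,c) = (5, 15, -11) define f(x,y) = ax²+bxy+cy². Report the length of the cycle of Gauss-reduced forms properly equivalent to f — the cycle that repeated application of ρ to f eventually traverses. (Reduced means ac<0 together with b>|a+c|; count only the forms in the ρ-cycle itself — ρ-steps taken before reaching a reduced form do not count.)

D = 445, ⌊√D⌋ = 21
river: ρ → (-11,7,9)
river: ρ → (9,11,-9)
river: ρ → (-9,7,11)
river: ρ → (11,15,-5)
river: ρ → (-5,15,11)
river: ρ → (11,7,-9)
river: ρ → (-9,11,9)
river: ρ → (9,7,-11)
river: ρ → (-11,15,5)
river: ρ → (5,15,-11)
ρ-cycle length = 10 (tail of 0 descent steps not counted)

10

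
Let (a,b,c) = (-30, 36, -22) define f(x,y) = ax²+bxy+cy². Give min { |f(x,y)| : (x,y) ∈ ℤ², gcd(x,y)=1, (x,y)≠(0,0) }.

translate: b→24 (≡-36 mod 60), so (30,-36,22)→(30,24,16)
flip: (30,24,16)→(16,-24,30)
translate: b→8 (≡-24 mod 32), so (16,-24,30)→(16,8,22)
reduced (well bottom): (16,8,22) with a≤c, −a<b≤a
well minimum |f| = |-16| = 16 (negative-definite)

16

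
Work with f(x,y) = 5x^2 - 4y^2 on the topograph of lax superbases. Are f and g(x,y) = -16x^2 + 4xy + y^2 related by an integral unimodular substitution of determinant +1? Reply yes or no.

D₁ = 80, D₂ = 80
river cycle of f (length 2): (-4, 8, 1), (1, 8, -4)
river cycle of g (length 2): (1, 8, -4), (-4, 8, 1)
cycles coincide ⇒ equivalent

yes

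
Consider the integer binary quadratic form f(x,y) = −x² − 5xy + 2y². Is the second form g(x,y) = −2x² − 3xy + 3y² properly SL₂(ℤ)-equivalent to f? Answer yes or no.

D₁ = 33, D₂ = 33
river cycle of f (length 4): (2, 5, -1), (-1, 5, 2), (2, 3, -3), (-3, 3, 2)
river cycle of g (length 4): (3, 3, -2), (-2, 5, 1), (1, 5, -2), (-2, 3, 3)
cycles differ ⇒ inequivalent

no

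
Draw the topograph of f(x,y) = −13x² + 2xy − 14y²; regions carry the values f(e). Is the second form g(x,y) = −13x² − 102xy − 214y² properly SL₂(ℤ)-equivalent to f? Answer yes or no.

D₁ = -724, D₂ = -724
f is negative-definite; reduce −f:
−f: reduced (well bottom): (13,-2,14) with a≤c, −a<b≤a
flip sign back: reduced form of f is (-13,2,-14)
g is negative-definite; reduce −g:
−g: translate: b→-2 (≡102 mod 26), so (13,102,214)→(13,-2,14)
−g: reduced (well bottom): (13,-2,14) with a≤c, −a<b≤a
flip sign back: reduced form of g is (-13,2,-14)
reduced forms (-13, 2, -14) vs (-13, 2, -14) ⇒ equivalent

yes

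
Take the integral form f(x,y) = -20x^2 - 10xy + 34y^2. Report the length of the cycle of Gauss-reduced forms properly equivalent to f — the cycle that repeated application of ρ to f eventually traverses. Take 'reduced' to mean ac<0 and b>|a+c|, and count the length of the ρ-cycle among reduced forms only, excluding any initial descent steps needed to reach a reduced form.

D = 2820, ⌊√D⌋ = 53
descent: ρ → (34,10,-20)
descent: ρ → (-20,30,24)  [lands on river]
river: ρ → (24,18,-26)
river: ρ → (-26,34,16)
river: ρ → (16,30,-30)
river: ρ → (-30,30,16)
river: ρ → (16,34,-26)
river: ρ → (-26,18,24)
river: ρ → (24,30,-20)
river: ρ → (-20,50,4)
river: ρ → (4,46,-44)
river: ρ → (-44,42,6)
river: ρ → (6,42,-44)
river: ρ → (-44,46,4)
river: ρ → (4,50,-20)
ρ-cycle length = 14 (tail of 2 descent steps not counted)

14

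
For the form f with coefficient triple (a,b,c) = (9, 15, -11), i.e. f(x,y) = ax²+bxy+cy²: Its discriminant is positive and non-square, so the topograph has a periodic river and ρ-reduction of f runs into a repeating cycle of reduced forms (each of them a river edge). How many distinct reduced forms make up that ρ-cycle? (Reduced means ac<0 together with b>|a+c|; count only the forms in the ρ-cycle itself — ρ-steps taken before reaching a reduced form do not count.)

D = 621, ⌊√D⌋ = 24
river: ρ → (-11,7,13)
river: ρ → (13,19,-5)
river: ρ → (-5,21,9)
river: ρ → (9,15,-11)
ρ-cycle length = 4 (tail of 0 descent steps not counted)

4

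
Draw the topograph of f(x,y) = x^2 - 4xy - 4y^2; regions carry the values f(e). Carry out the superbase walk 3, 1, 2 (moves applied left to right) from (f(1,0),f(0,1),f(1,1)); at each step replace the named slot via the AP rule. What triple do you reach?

start (1,-4,-7) = (f(1,0),f(0,1),f(1,1))
replace slot 3: 2·(1+(-4)) − (-7) = 1 → (1,-4,1)
replace slot 1: 2·((-4)+1) − 1 = -7 → (-7,-4,1)
replace slot 2: 2·((-7)+1) − (-4) = -8 → (-7,-8,1)

-7,-8,1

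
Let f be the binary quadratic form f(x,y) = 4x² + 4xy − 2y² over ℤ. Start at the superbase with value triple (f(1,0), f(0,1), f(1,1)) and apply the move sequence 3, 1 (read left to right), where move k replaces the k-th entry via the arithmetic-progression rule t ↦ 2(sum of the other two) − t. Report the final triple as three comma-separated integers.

start (4,-2,6) = (f(1,0),f(0,1),f(1,1))
replace slot 3: 2·(4+(-2)) − 6 = -2 → (4,-2,-2)
replace slot 1: 2·((-2)+(-2)) − 4 = -12 → (-12,-2,-2)

-12,-2,-2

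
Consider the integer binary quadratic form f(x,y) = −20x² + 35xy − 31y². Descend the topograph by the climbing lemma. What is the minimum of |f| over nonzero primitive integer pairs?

translate: b→5 (≡-35 mod 40), so (20,-35,31)→(20,5,16)
flip: (20,5,16)→(16,-5,20)
reduced (well bottom): (16,-5,20) with a≤c, −a<b≤a
well minimum |f| = |-16| = 16 (negative-definite)

16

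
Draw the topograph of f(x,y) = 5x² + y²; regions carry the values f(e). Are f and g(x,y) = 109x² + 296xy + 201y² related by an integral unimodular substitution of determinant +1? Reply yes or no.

D₁ = -20, D₂ = -20
f: flip: (5,0,1)→(1,0,5)
f: reduced (well bottom): (1,0,5) with a≤c, −a<b≤a
g: translate: b→78 (≡296 mod 218), so (109,296,201)→(109,78,14)
g: flip: (109,78,14)→(14,-78,109)
g: translate: b→6 (≡-78 mod 28), so (14,-78,109)→(14,6,1)
g: flip: (14,6,1)→(1,-6,14)
g: translate: b→0 (≡-6 mod 2), so (1,-6,14)→(1,0,5)
g: reduced (well bottom): (1,0,5) with a≤c, −a<b≤a
reduced forms (1, 0, 5) vs (1, 0, 5) ⇒ equivalent

yes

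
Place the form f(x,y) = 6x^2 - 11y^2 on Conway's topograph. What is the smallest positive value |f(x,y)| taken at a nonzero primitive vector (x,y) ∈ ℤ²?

descent: ρ → (-11,0,6)
descent: ρ → (6,12,-5)  [lands on river]
river: ρ → (-5,8,10)
river: ρ → (10,12,-3)
river: ρ → (-3,12,10)
river: ρ → (10,8,-5)
river: ρ → (-5,12,6)
closes: descent 2, river 6
min |a| on river = 3

3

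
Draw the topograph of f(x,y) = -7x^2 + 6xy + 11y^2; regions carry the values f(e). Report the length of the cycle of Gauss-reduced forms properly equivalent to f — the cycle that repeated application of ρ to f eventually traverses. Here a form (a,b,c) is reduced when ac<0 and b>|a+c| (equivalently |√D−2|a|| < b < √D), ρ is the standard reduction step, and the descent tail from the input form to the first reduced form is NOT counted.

D = 344, ⌊√D⌋ = 18
river: ρ → (11,16,-2)
river: ρ → (-2,16,11)
river: ρ → (11,6,-7)
river: ρ → (-7,8,10)
river: ρ → (10,12,-5)
river: ρ → (-5,18,1)
river: ρ → (1,18,-5)
river: ρ → (-5,12,10)
river: ρ → (10,8,-7)
river: ρ → (-7,6,11)
ρ-cycle length = 10 (tail of 0 descent steps not counted)

10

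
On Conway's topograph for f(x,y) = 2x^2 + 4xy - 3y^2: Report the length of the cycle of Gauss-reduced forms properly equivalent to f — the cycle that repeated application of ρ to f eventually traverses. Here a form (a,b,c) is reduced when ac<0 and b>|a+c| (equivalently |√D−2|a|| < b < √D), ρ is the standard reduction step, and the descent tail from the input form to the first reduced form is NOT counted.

D = 40, ⌊√D⌋ = 6
river: ρ → (-3,2,3)
river: ρ → (3,4,-2)
river: ρ → (-2,4,3)
river: ρ → (3,2,-3)
river: ρ → (-3,4,2)
river: ρ → (2,4,-3)
ρ-cycle length = 6 (tail of 0 descent steps not counted)

6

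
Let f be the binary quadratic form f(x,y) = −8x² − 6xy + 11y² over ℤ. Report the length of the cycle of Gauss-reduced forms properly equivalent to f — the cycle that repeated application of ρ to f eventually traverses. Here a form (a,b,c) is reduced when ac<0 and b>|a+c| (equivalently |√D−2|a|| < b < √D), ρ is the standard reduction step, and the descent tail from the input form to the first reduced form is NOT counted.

D = 388, ⌊√D⌋ = 19
descent: ρ → (11,6,-8)  [lands on river]
river: ρ → (-8,10,9)
river: ρ → (9,8,-9)
river: ρ → (-9,10,8)
river: ρ → (8,6,-11)
river: ρ → (-11,16,3)
river: ρ → (3,14,-16)
river: ρ → (-16,18,1)
river: ρ → (1,18,-16)
river: ρ → (-16,14,3)
river: ρ → (3,16,-11)
river: ρ → (-11,6,8)
river: ρ → (8,10,-9)
river: ρ → (-9,8,9)
river: ρ → (9,10,-8)
river: ρ → (-8,6,11)
river: ρ → (11,16,-3)
river: ρ → (-3,14,16)
river: ρ → (16,18,-1)
river: ρ → (-1,18,16)
river: ρ → (16,14,-3)
river: ρ → (-3,16,11)
ρ-cycle length = 22 (tail of 1 descent step not counted)

22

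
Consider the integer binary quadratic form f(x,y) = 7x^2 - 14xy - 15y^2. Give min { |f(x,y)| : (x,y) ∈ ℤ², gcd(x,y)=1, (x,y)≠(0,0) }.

descent: ρ → (-15,14,7)  [lands on river]
river: ρ → (7,14,-15)
river: ρ → (-15,16,6)
river: ρ → (6,20,-9)
river: ρ → (-9,16,10)
river: ρ → (10,24,-1)
river: ρ → (-1,24,10)
river: ρ → (10,16,-9)
river: ρ → (-9,20,6)
river: ρ → (6,16,-15)
closes: descent 1, river 10
min |a| on river = 1

1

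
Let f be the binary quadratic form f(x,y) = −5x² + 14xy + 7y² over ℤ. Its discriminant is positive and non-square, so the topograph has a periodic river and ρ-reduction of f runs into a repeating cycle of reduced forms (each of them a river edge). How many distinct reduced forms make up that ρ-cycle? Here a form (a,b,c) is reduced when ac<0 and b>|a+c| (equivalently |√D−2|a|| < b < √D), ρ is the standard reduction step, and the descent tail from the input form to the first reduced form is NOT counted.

D = 336, ⌊√D⌋ = 18
river: ρ → (7,14,-5)
river: ρ → (-5,16,4)
river: ρ → (4,16,-5)
river: ρ → (-5,14,7)
ρ-cycle length = 4 (tail of 0 descent steps not counted)

4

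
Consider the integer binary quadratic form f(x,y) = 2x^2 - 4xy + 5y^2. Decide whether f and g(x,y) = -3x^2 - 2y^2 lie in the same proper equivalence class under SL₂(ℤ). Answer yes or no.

D₁ = -24, D₂ = -24
f: translate: b→0 (≡-4 mod 4), so (2,-4,5)→(2,0,3)
f: reduced (well bottom): (2,0,3) with a≤c, −a<b≤a
g is negative-definite; reduce −g:
−g: flip: (3,0,2)→(2,0,3)
−g: reduced (well bottom): (2,0,3) with a≤c, −a<b≤a
flip sign back: reduced form of g is (-2,0,-3)
reduced forms (2, 0, 3) vs (-2, 0, -3) ⇒ inequivalent

no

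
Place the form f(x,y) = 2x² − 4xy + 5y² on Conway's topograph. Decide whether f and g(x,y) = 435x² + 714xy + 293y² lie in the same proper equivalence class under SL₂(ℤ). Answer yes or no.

D₁ = -24, D₂ = -24
f: translate: b→0 (≡-4 mod 4), so (2,-4,5)→(2,0,3)
f: reduced (well bottom): (2,0,3) with a≤c, −a<b≤a
g: translate: b→-156 (≡714 mod 870), so (435,714,293)→(435,-156,14)
g: flip: (435,-156,14)→(14,156,435)
g: translate: b→-12 (≡156 mod 28), so (14,156,435)→(14,-12,3)
g: flip: (14,-12,3)→(3,12,14)
g: translate: b→0 (≡12 mod 6), so (3,12,14)→(3,0,2)
g: flip: (3,0,2)→(2,0,3)
g: reduced (well bottom): (2,0,3) with a≤c, −a<b≤a
reduced forms (2, 0, 3) vs (2, 0, 3) ⇒ equivalent

yes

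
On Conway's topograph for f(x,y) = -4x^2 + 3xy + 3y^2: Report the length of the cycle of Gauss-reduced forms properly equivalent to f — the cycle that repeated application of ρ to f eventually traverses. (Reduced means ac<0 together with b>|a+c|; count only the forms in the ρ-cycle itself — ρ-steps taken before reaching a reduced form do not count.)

D = 57, ⌊√D⌋ = 7
river: ρ → (3,3,-4)
river: ρ → (-4,5,2)
river: ρ → (2,7,-1)
river: ρ → (-1,7,2)
river: ρ → (2,5,-4)
river: ρ → (-4,3,3)
ρ-cycle length = 6 (tail of 0 descent steps not counted)

6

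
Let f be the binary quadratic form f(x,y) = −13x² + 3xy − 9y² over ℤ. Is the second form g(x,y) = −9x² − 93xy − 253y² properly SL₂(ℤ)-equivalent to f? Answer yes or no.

D₁ = -459, D₂ = -459
f is negative-definite; reduce −f:
−f: flip: (13,-3,9)→(9,3,13)
−f: reduced (well bottom): (9,3,13) with a≤c, −a<b≤a
flip sign back: reduced form of f is (-9,-3,-13)
g is negative-definite; reduce −g:
−g: translate: b→3 (≡93 mod 18), so (9,93,253)→(9,3,13)
−g: reduced (well bottom): (9,3,13) with a≤c, −a<b≤a
flip sign back: reduced form of g is (-9,-3,-13)
reduced forms (-9, -3, -13) vs (-9, -3, -13) ⇒ equivalent

yes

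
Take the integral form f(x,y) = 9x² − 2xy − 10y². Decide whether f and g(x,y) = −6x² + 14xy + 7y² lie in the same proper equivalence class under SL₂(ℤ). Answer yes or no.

D₁ = 364, D₂ = 364
river cycle of f (length 8): (-10, 2, 9), (9, 16, -3), (-3, 14, 14), (14, 14, -3), (-3, 16, 9), (9, 2, -10), (-10, 18, 1), (1, 18, -10)
river cycle of g (length 8): (7, 14, -6), (-6, 10, 11), (11, 12, -5), (-5, 18, 2), (2, 18, -5), (-5, 12, 11), (11, 10, -6), (-6, 14, 7)
cycles differ ⇒ inequivalent

no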